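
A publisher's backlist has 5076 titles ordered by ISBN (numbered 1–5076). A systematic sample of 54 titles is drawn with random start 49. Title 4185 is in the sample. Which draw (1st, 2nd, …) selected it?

k = 5076/54 = 94
position = (4185 − 49)/94 + 1 = 4136/94 + 1 = 44 + 1 = 45

45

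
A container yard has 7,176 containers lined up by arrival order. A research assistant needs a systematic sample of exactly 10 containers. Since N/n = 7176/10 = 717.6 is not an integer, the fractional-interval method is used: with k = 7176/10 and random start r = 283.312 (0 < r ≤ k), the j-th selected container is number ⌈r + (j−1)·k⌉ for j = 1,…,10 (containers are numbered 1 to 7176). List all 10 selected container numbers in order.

284, 1001, 1719, 2437, 3154, 3872, 4589, 5307, 6025, 6742

j=1: r + 0k = 283.312 → ⌈·⌉ = 284
j=2: r + 1k = 1000.912 → ⌈·⌉ = 1001
j=3: r + 2k = 1718.512 → ⌈·⌉ = 1719
j=4: r + 3k = 2436.112 → ⌈·⌉ = 2437
j=5: r + 4k = 3153.712 → ⌈·⌉ = 3154
j=6: r + 5k = 3871.312 → ⌈·⌉ = 3872
j=7: r + 6k = 4588.912 → ⌈·⌉ = 4589
j=8: r + 7k = 5306.512 → ⌈·⌉ = 5307
j=9: r + 8k = 6024.112 → ⌈·⌉ = 6025
j=10: r + 9k = 6741.712 → ⌈·⌉ = 6742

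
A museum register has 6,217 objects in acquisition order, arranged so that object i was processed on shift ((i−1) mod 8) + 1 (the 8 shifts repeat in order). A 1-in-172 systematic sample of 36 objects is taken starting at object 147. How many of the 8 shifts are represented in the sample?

Consecutive selections differ by k = 172, so their shift numbers differ by 172 mod 8 = 4.
gcd(172, 8) = 4, so the sample visits 8/4 = 2 distinct residues mod 8.
Start 147 is shift 3; the shifts hit are 3, 7.

2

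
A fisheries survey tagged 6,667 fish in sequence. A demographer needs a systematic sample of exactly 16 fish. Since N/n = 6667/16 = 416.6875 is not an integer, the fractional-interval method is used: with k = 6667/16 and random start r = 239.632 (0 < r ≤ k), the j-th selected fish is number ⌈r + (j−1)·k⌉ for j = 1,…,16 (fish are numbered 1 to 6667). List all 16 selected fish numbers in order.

j=1: r + 0k = 239.632 → ⌈·⌉ = 240
j=2: r + 1k = 656.3195 → ⌈·⌉ = 657
j=3: r + 2k = 1073.007 → ⌈·⌉ = 1074
j=4: r + 3k = 1489.6945 → ⌈·⌉ = 1490
j=5: r + 4k = 1906.382 → ⌈·⌉ = 1907
j=6: r + 5k = 2323.0695 → ⌈·⌉ = 2324
j=7: r + 6k = 2739.757 → ⌈·⌉ = 2740
j=8: r + 7k = 3156.4445 → ⌈·⌉ = 3157
j=9: r + 8k = 3573.132 → ⌈·⌉ = 3574
j=10: r + 9k = 3989.8195 → ⌈·⌉ = 3990
j=11: r + 10k = 4406.507 → ⌈·⌉ = 4407
j=12: r + 11k = 4823.1945 → ⌈·⌉ = 4824
j=13: r + 12k = 5239.882 → ⌈·⌉ = 5240
j=14: r + 13k = 5656.5695 → ⌈·⌉ = 5657
j=15: r + 14k = 6073.257 → ⌈·⌉ = 6074
j=16: r + 15k = 6489.9445 → ⌈·⌉ = 6490

240, 657, 1074, 1490, 1907, 2324, 2740, 3157, 3574, 3990, 4407, 4824, 5240, 5657, 6074, 6490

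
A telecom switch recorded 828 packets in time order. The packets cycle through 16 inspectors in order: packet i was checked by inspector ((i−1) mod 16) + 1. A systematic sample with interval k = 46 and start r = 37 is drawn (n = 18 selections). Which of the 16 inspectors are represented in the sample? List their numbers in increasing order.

1, 3, 5, 7, 9, 11, 13, 15

Consecutive selections differ by k = 46, so their inspector numbers differ by 46 mod 16 = 14.
gcd(46, 16) = 2, so the sample visits 16/2 = 8 distinct residues mod 16.
Start 37 is inspector 5; the inspectors hit are 1, 3, 5, 7, 9, 11, 13, 15.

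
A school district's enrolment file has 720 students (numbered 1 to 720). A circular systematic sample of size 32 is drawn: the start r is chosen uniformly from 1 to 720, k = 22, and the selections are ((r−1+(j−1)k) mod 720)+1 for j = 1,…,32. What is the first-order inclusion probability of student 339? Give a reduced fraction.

For each position j, as r ranges over 1…720 the j-th selection hits every student exactly once, so student 339 is selected for exactly 32 of the 720 starts.
Inclusion probability = 32/720 = 2/45.

2/45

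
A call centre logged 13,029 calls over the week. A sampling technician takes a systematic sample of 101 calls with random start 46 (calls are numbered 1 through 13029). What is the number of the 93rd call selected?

k = 13029/101 = 129
93rd selection = r + (93−1)·k = 46 + 92×129 = 46 + 11868 = 11914

11914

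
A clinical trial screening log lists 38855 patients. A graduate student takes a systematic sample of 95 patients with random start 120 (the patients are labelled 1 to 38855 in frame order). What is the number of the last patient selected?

38566

k = 38855/95 = 409
95th selection = r + (95−1)·k = 120 + 94×409 = 120 + 38446 = 38566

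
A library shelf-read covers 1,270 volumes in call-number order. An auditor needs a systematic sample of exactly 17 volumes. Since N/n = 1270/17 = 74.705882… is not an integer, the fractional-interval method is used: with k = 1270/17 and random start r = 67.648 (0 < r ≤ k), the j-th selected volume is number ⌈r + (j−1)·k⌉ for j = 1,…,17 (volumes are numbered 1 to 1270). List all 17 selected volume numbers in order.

68, 143, 218, 292, 367, 442, 516, 591, 666, 741, 815, 890, 965, 1039, 1114, 1189, 1263

j=1: r + 0k = 67.648 → ⌈·⌉ = 68
j=2: r + 1k = 142.353882… → ⌈·⌉ = 143
j=3: r + 2k = 217.059764… → ⌈·⌉ = 218
j=4: r + 3k = 291.765647… → ⌈·⌉ = 292
j=5: r + 4k = 366.471529… → ⌈·⌉ = 367
j=6: r + 5k = 441.177411… → ⌈·⌉ = 442
j=7: r + 6k = 515.883294… → ⌈·⌉ = 516
j=8: r + 7k = 590.589176… → ⌈·⌉ = 591
j=9: r + 8k = 665.295058… → ⌈·⌉ = 666
j=10: r + 9k = 740.000941… → ⌈·⌉ = 741
j=11: r + 10k = 814.706823… → ⌈·⌉ = 815
j=12: r + 11k = 889.412705… → ⌈·⌉ = 890
j=13: r + 12k = 964.118588… → ⌈·⌉ = 965
j=14: r + 13k = 1038.824470… → ⌈·⌉ = 1039
j=15: r + 14k = 1113.530352… → ⌈·⌉ = 1114
j=16: r + 15k = 1188.236235… → ⌈·⌉ = 1189
j=17: r + 16k = 1262.942117… → ⌈·⌉ = 1263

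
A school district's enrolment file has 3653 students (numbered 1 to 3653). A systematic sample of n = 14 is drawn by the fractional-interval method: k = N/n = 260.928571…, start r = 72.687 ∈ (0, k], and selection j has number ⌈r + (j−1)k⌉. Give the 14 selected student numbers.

73, 334, 595, 856, 1117, 1378, 1639, 1900, 2161, 2422, 2682, 2943, 3204, 3465

j=1: r + 0k = 72.687 → ⌈·⌉ = 73
j=2: r + 1k = 333.615571… → ⌈·⌉ = 334
j=3: r + 2k = 594.544142… → ⌈·⌉ = 595
j=4: r + 3k = 855.472714… → ⌈·⌉ = 856
j=5: r + 4k = 1116.401285… → ⌈·⌉ = 1117
j=6: r + 5k = 1377.329857… → ⌈·⌉ = 1378
j=7: r + 6k = 1638.258428… → ⌈·⌉ = 1639
j=8: r + 7k = 1899.187 → ⌈·⌉ = 1900
j=9: r + 8k = 2160.115571… → ⌈·⌉ = 2161
j=10: r + 9k = 2421.044142… → ⌈·⌉ = 2422
j=11: r + 10k = 2681.972714… → ⌈·⌉ = 2682
j=12: r + 11k = 2942.901285… → ⌈·⌉ = 2943
j=13: r + 12k = 3203.829857… → ⌈·⌉ = 3204
j=14: r + 13k = 3464.758428… → ⌈·⌉ = 3465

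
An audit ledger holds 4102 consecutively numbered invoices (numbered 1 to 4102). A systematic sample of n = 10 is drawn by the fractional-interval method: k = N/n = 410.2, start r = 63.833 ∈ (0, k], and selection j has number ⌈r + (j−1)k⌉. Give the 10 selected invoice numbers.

j=1: r + 0k = 63.833 → ⌈·⌉ = 64
j=2: r + 1k = 474.033 → ⌈·⌉ = 475
j=3: r + 2k = 884.233 → ⌈·⌉ = 885
j=4: r + 3k = 1294.433 → ⌈·⌉ = 1295
j=5: r + 4k = 1704.633 → ⌈·⌉ = 1705
j=6: r + 5k = 2114.833 → ⌈·⌉ = 2115
j=7: r + 6k = 2525.033 → ⌈·⌉ = 2526
j=8: r + 7k = 2935.233 → ⌈·⌉ = 2936
j=9: r + 8k = 3345.433 → ⌈·⌉ = 3346
j=10: r + 9k = 3755.633 → ⌈·⌉ = 3756

64, 475, 885, 1295, 1705, 2115, 2526, 2936, 3346, 3756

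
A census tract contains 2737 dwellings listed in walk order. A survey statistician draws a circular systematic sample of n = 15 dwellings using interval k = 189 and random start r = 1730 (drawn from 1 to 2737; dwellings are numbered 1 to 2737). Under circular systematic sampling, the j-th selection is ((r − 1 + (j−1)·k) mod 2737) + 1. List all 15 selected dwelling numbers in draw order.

Selection 1: 1730
Selection 2: 1730 + 189 = 1919
Selection 3: 1919 + 189 = 2108
Selection 4: 2108 + 189 = 2297
Selection 5: 2297 + 189 = 2486
Selection 6: 2486 + 189 = 2675
Selection 7: 2675 + 189 = 2864 → 2864 − 2737 = 127
Selection 8: 127 + 189 = 316
Selection 9: 316 + 189 = 505
Selection 10: 505 + 189 = 694
Selection 11: 694 + 189 = 883
Selection 12: 883 + 189 = 1072
Selection 13: 1072 + 189 = 1261
Selection 14: 1261 + 189 = 1450
Selection 15: 1450 + 189 = 1639

1730, 1919, 2108, 2297, 2486, 2675, 127, 316, 505, 694, 883, 1072, 1261, 1450, 1639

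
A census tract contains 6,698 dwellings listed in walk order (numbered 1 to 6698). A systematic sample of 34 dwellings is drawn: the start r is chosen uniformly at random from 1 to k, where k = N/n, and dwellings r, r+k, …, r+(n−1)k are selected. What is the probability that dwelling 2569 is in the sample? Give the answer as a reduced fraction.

1/197

k = 6698/34 = 197.
Dwelling 2569 is selected iff r ≡ 2569 (mod 197); exactly one such r in {1,…,197}.
Inclusion probability = 1/197.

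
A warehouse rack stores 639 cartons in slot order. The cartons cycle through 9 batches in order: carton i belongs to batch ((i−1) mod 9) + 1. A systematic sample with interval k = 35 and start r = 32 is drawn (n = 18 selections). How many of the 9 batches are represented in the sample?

9

Consecutive selections differ by k = 35, so their batch numbers differ by 35 mod 9 = 8.
gcd(35, 9) = 1, so the sample visits 9/1 = 9 distinct residues mod 9.
Start 32 is batch 5; the batches hit are 1, 2, 3, 4, 5, 6, 7, 8, 9.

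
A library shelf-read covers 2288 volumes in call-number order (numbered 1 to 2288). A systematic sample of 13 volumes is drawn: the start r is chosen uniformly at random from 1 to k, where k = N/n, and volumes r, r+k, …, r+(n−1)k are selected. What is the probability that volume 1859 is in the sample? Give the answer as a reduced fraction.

1/176

k = 2288/13 = 176.
Volume 1859 is selected iff r ≡ 1859 (mod 176); exactly one such r in {1,…,176}.
Inclusion probability = 1/176.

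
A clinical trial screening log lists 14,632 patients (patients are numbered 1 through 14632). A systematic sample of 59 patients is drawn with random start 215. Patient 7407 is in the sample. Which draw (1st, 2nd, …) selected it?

k = 14632/59 = 248
position = (7407 − 215)/248 + 1 = 7192/248 + 1 = 29 + 1 = 30

30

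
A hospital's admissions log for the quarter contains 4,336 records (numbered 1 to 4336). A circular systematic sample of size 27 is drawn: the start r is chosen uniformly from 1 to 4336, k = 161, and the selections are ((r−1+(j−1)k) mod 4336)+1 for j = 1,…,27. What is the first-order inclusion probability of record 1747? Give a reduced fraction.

For each position j, as r ranges over 1…4336 the j-th selection hits every record exactly once, so record 1747 is selected for exactly 27 of the 4336 starts.
Inclusion probability = 27/4336.

27/4336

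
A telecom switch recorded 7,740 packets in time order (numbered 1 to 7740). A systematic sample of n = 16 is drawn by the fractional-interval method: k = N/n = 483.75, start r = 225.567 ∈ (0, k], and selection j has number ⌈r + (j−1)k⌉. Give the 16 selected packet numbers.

j=1: r + 0k = 225.567 → ⌈·⌉ = 226
j=2: r + 1k = 709.317 → ⌈·⌉ = 710
j=3: r + 2k = 1193.067 → ⌈·⌉ = 1194
j=4: r + 3k = 1676.817 → ⌈·⌉ = 1677
j=5: r + 4k = 2160.567 → ⌈·⌉ = 2161
j=6: r + 5k = 2644.317 → ⌈·⌉ = 2645
j=7: r + 6k = 3128.067 → ⌈·⌉ = 3129
j=8: r + 7k = 3611.817 → ⌈·⌉ = 3612
j=9: r + 8k = 4095.567 → ⌈·⌉ = 4096
j=10: r + 9k = 4579.317 → ⌈·⌉ = 4580
j=11: r + 10k = 5063.067 → ⌈·⌉ = 5064
j=12: r + 11k = 5546.817 → ⌈·⌉ = 5547
j=13: r + 12k = 6030.567 → ⌈·⌉ = 6031
j=14: r + 13k = 6514.317 → ⌈·⌉ = 6515
j=15: r + 14k = 6998.067 → ⌈·⌉ = 6999
j=16: r + 15k = 7481.817 → ⌈·⌉ = 7482

226, 710, 1194, 1677, 2161, 2645, 3129, 3612, 4096, 4580, 5064, 5547, 6031, 6515, 6999, 7482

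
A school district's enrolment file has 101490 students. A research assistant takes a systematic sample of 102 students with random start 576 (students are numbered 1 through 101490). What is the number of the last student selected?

101071

k = 101490/102 = 995
102nd selection = r + (102−1)·k = 576 + 101×995 = 576 + 100495 = 101071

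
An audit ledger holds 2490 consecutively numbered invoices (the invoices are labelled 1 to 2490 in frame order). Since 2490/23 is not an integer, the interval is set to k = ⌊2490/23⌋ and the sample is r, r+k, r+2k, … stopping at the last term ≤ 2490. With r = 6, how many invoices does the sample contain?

24

k = ⌊2490/23⌋ = 108
Achieved size = ⌊(2490 − 6)/108⌋ + 1 = ⌊2484/108⌋ + 1 = 23 + 1 = 24
(last selection: 6 + 23×108 = 2490 ≤ 2490; next would be 2598 > 2490)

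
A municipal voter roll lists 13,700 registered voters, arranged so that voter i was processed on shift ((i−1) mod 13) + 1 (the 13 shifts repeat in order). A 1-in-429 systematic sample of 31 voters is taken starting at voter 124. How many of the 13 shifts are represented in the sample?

Consecutive selections differ by k = 429, so their shift numbers differ by 429 mod 13 = 0.
gcd(429, 13) = 13, so the sample visits 13/13 = 1 distinct residues mod 13.
Start 124 is shift 7; the shifts hit are 7.

1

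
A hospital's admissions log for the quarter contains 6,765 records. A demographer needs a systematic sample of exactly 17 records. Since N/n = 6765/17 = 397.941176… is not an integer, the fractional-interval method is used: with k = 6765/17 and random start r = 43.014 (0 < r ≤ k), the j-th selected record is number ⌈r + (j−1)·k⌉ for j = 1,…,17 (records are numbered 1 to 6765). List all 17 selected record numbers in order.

j=1: r + 0k = 43.014 → ⌈·⌉ = 44
j=2: r + 1k = 440.955176… → ⌈·⌉ = 441
j=3: r + 2k = 838.896352… → ⌈·⌉ = 839
j=4: r + 3k = 1236.837529… → ⌈·⌉ = 1237
j=5: r + 4k = 1634.778705… → ⌈·⌉ = 1635
j=6: r + 5k = 2032.719882… → ⌈·⌉ = 2033
j=7: r + 6k = 2430.661058… → ⌈·⌉ = 2431
j=8: r + 7k = 2828.602235… → ⌈·⌉ = 2829
j=9: r + 8k = 3226.543411… → ⌈·⌉ = 3227
j=10: r + 9k = 3624.484588… → ⌈·⌉ = 3625
j=11: r + 10k = 4022.425764… → ⌈·⌉ = 4023
j=12: r + 11k = 4420.366941… → ⌈·⌉ = 4421
j=13: r + 12k = 4818.308117… → ⌈·⌉ = 4819
j=14: r + 13k = 5216.249294… → ⌈·⌉ = 5217
j=15: r + 14k = 5614.190470… → ⌈·⌉ = 5615
j=16: r + 15k = 6012.131647… → ⌈·⌉ = 6013
j=17: r + 16k = 6410.072823… → ⌈·⌉ = 6411

44, 441, 839, 1237, 1635, 2033, 2431, 2829, 3227, 3625, 4023, 4421, 4819, 5217, 5615, 6013, 6411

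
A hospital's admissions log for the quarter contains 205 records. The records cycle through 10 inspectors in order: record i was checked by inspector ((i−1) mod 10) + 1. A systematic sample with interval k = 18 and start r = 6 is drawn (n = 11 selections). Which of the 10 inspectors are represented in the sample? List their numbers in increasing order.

2, 4, 6, 8, 10

Consecutive selections differ by k = 18, so their inspector numbers differ by 18 mod 10 = 8.
gcd(18, 10) = 2, so the sample visits 10/2 = 5 distinct residues mod 10.
Start 6 is inspector 6; the inspectors hit are 2, 4, 6, 8, 10.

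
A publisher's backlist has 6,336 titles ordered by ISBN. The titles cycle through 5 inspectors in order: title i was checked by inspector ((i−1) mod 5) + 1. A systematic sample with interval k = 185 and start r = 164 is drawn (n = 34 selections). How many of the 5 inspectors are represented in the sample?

Consecutive selections differ by k = 185, so their inspector numbers differ by 185 mod 5 = 0.
gcd(185, 5) = 5, so the sample visits 5/5 = 1 distinct residues mod 5.
Start 164 is inspector 4; the inspectors hit are 4.

1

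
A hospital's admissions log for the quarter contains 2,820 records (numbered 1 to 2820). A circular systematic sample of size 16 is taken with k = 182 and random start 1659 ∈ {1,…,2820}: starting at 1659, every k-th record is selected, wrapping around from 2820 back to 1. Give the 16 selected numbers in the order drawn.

1659, 1841, 2023, 2205, 2387, 2569, 2751, 113, 295, 477, 659, 841, 1023, 1205, 1387, 1569

Selection 1: 1659
Selection 2: 1659 + 182 = 1841
Selection 3: 1841 + 182 = 2023
Selection 4: 2023 + 182 = 2205
Selection 5: 2205 + 182 = 2387
Selection 6: 2387 + 182 = 2569
Selection 7: 2569 + 182 = 2751
Selection 8: 2751 + 182 = 2933 → 2933 − 2820 = 113
Selection 9: 113 + 182 = 295
Selection 10: 295 + 182 = 477
Selection 11: 477 + 182 = 659
Selection 12: 659 + 182 = 841
Selection 13: 841 + 182 = 1023
Selection 14: 1023 + 182 = 1205
Selection 15: 1205 + 182 = 1387
Selection 16: 1387 + 182 = 1569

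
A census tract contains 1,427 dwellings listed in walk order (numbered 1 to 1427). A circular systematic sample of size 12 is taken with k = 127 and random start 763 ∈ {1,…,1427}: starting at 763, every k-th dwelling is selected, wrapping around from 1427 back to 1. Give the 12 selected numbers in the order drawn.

Selection 1: 763
Selection 2: 763 + 127 = 890
Selection 3: 890 + 127 = 1017
Selection 4: 1017 + 127 = 1144
Selection 5: 1144 + 127 = 1271
Selection 6: 1271 + 127 = 1398
Selection 7: 1398 + 127 = 1525 → 1525 − 1427 = 98
Selection 8: 98 + 127 = 225
Selection 9: 225 + 127 = 352
Selection 10: 352 + 127 = 479
Selection 11: 479 + 127 = 606
Selection 12: 606 + 127 = 733

763, 890, 1017, 1144, 1271, 1398, 98, 225, 352, 479, 606, 733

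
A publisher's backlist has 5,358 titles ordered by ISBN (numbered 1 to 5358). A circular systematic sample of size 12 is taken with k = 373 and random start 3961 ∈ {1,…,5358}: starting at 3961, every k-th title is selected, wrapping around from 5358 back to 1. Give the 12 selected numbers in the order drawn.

3961, 4334, 4707, 5080, 95, 468, 841, 1214, 1587, 1960, 2333, 2706

Selection 1: 3961
Selection 2: 3961 + 373 = 4334
Selection 3: 4334 + 373 = 4707
Selection 4: 4707 + 373 = 5080
Selection 5: 5080 + 373 = 5453 → 5453 − 5358 = 95
Selection 6: 95 + 373 = 468
Selection 7: 468 + 373 = 841
Selection 8: 841 + 373 = 1214
Selection 9: 1214 + 373 = 1587
Selection 10: 1587 + 373 = 1960
Selection 11: 1960 + 373 = 2333
Selection 12: 2333 + 373 = 2706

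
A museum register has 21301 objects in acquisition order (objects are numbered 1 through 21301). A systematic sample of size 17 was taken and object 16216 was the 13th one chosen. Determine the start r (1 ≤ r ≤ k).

k = 21301/17 = 1253
r = 16216 − (13−1)×1253 = 16216 − 15036 = 1180

1180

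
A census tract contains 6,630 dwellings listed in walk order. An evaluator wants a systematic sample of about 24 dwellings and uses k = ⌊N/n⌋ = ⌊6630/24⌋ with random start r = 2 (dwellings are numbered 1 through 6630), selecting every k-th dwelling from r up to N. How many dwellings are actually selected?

25

k = ⌊6630/24⌋ = 276
Achieved size = ⌊(6630 − 2)/276⌋ + 1 = ⌊6628/276⌋ + 1 = 24 + 1 = 25
(last selection: 2 + 24×276 = 6626 ≤ 6630; next would be 6902 > 6630)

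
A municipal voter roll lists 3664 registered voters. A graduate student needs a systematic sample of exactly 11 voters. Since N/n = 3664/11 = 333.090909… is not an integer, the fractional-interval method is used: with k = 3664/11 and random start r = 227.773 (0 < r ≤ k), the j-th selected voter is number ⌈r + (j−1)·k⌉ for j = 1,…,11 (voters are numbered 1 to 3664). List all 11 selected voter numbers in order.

j=1: r + 0k = 227.773 → ⌈·⌉ = 228
j=2: r + 1k = 560.863909… → ⌈·⌉ = 561
j=3: r + 2k = 893.954818… → ⌈·⌉ = 894
j=4: r + 3k = 1227.045727… → ⌈·⌉ = 1228
j=5: r + 4k = 1560.136636… → ⌈·⌉ = 1561
j=6: r + 5k = 1893.227545… → ⌈·⌉ = 1894
j=7: r + 6k = 2226.318454… → ⌈·⌉ = 2227
j=8: r + 7k = 2559.409363… → ⌈·⌉ = 2560
j=9: r + 8k = 2892.500272… → ⌈·⌉ = 2893
j=10: r + 9k = 3225.591181… → ⌈·⌉ = 3226
j=11: r + 10k = 3558.682090… → ⌈·⌉ = 3559

228, 561, 894, 1228, 1561, 1894, 2227, 2560, 2893, 3226, 3559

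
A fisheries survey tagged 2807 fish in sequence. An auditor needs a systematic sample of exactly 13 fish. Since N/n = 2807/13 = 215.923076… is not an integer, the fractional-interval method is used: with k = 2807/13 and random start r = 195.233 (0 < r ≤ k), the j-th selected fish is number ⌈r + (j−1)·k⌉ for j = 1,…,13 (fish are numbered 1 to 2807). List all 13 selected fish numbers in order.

j=1: r + 0k = 195.233 → ⌈·⌉ = 196
j=2: r + 1k = 411.156076… → ⌈·⌉ = 412
j=3: r + 2k = 627.079153… → ⌈·⌉ = 628
j=4: r + 3k = 843.002230… → ⌈·⌉ = 844
j=5: r + 4k = 1058.925307… → ⌈·⌉ = 1059
j=6: r + 5k = 1274.848384… → ⌈·⌉ = 1275
j=7: r + 6k = 1490.771461… → ⌈·⌉ = 1491
j=8: r + 7k = 1706.694538… → ⌈·⌉ = 1707
j=9: r + 8k = 1922.617615… → ⌈·⌉ = 1923
j=10: r + 9k = 2138.540692… → ⌈·⌉ = 2139
j=11: r + 10k = 2354.463769… → ⌈·⌉ = 2355
j=12: r + 11k = 2570.386846… → ⌈·⌉ = 2571
j=13: r + 12k = 2786.309923… → ⌈·⌉ = 2787

196, 412, 628, 844, 1059, 1275, 1491, 1707, 1923, 2139, 2355, 2571, 2787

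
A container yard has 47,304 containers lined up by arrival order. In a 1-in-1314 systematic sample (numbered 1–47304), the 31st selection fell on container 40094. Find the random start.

674

k = 1314
r = 40094 − (31−1)×1314 = 40094 − 39420 = 674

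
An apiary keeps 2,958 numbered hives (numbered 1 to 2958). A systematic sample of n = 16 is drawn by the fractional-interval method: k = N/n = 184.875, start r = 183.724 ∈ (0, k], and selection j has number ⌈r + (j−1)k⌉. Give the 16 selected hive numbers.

184, 369, 554, 739, 924, 1109, 1293, 1478, 1663, 1848, 2033, 2218, 2403, 2588, 2772, 2957

j=1: r + 0k = 183.724 → ⌈·⌉ = 184
j=2: r + 1k = 368.599 → ⌈·⌉ = 369
j=3: r + 2k = 553.474 → ⌈·⌉ = 554
j=4: r + 3k = 738.349 → ⌈·⌉ = 739
j=5: r + 4k = 923.224 → ⌈·⌉ = 924
j=6: r + 5k = 1108.099 → ⌈·⌉ = 1109
j=7: r + 6k = 1292.974 → ⌈·⌉ = 1293
j=8: r + 7k = 1477.849 → ⌈·⌉ = 1478
j=9: r + 8k = 1662.724 → ⌈·⌉ = 1663
j=10: r + 9k = 1847.599 → ⌈·⌉ = 1848
j=11: r + 10k = 2032.474 → ⌈·⌉ = 2033
j=12: r + 11k = 2217.349 → ⌈·⌉ = 2218
j=13: r + 12k = 2402.224 → ⌈·⌉ = 2403
j=14: r + 13k = 2587.099 → ⌈·⌉ = 2588
j=15: r + 14k = 2771.974 → ⌈·⌉ = 2772
j=16: r + 15k = 2956.849 → ⌈·⌉ = 2957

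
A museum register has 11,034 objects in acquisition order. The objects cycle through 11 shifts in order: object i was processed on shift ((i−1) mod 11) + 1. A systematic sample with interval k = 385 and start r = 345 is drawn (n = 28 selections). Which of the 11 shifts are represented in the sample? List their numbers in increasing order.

Consecutive selections differ by k = 385, so their shift numbers differ by 385 mod 11 = 0.
gcd(385, 11) = 11, so the sample visits 11/11 = 1 distinct residues mod 11.
Start 345 is shift 4; the shifts hit are 4.

4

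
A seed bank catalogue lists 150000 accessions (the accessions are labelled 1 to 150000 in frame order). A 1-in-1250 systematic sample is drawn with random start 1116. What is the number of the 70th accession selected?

87366

k = 1250
70th selection = r + (70−1)·k = 1116 + 69×1250 = 1116 + 86250 = 87366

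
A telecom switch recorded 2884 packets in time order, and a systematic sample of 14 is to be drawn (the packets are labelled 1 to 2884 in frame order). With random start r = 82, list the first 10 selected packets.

k = N/n = 2884/14 = 206
packet 1: 82
packet 2: 82 + 206 = 288
packet 3: 288 + 206 = 494
packet 4: 494 + 206 = 700
packet 5: 700 + 206 = 906
packet 6: 906 + 206 = 1112
packet 7: 1112 + 206 = 1318
packet 8: 1318 + 206 = 1524
packet 9: 1524 + 206 = 1730
packet 10: 1730 + 206 = 1936

82, 288, 494, 700, 906, 1112, 1318, 1524, 1730, 1936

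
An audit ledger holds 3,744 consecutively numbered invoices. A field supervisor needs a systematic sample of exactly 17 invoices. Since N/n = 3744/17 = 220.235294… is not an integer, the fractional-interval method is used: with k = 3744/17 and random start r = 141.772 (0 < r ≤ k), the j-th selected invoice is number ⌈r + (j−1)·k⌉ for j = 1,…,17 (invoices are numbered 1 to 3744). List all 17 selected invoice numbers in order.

142, 363, 583, 803, 1023, 1243, 1464, 1684, 1904, 2124, 2345, 2565, 2785, 3005, 3226, 3446, 3666

j=1: r + 0k = 141.772 → ⌈·⌉ = 142
j=2: r + 1k = 362.007294… → ⌈·⌉ = 363
j=3: r + 2k = 582.242588… → ⌈·⌉ = 583
j=4: r + 3k = 802.477882… → ⌈·⌉ = 803
j=5: r + 4k = 1022.713176… → ⌈·⌉ = 1023
j=6: r + 5k = 1242.948470… → ⌈·⌉ = 1243
j=7: r + 6k = 1463.183764… → ⌈·⌉ = 1464
j=8: r + 7k = 1683.419058… → ⌈·⌉ = 1684
j=9: r + 8k = 1903.654352… → ⌈·⌉ = 1904
j=10: r + 9k = 2123.889647… → ⌈·⌉ = 2124
j=11: r + 10k = 2344.124941… → ⌈·⌉ = 2345
j=12: r + 11k = 2564.360235… → ⌈·⌉ = 2565
j=13: r + 12k = 2784.595529… → ⌈·⌉ = 2785
j=14: r + 13k = 3004.830823… → ⌈·⌉ = 3005
j=15: r + 14k = 3225.066117… → ⌈·⌉ = 3226
j=16: r + 15k = 3445.301411… → ⌈·⌉ = 3446
j=17: r + 16k = 3665.536705… → ⌈·⌉ = 3666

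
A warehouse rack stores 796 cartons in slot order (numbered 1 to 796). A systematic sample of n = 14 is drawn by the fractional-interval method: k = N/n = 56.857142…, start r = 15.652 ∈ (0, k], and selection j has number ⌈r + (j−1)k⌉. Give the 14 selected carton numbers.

16, 73, 130, 187, 244, 300, 357, 414, 471, 528, 585, 642, 698, 755

j=1: r + 0k = 15.652 → ⌈·⌉ = 16
j=2: r + 1k = 72.509142… → ⌈·⌉ = 73
j=3: r + 2k = 129.366285… → ⌈·⌉ = 130
j=4: r + 3k = 186.223428… → ⌈·⌉ = 187
j=5: r + 4k = 243.080571… → ⌈·⌉ = 244
j=6: r + 5k = 299.937714… → ⌈·⌉ = 300
j=7: r + 6k = 356.794857… → ⌈·⌉ = 357
j=8: r + 7k = 413.652 → ⌈·⌉ = 414
j=9: r + 8k = 470.509142… → ⌈·⌉ = 471
j=10: r + 9k = 527.366285… → ⌈·⌉ = 528
j=11: r + 10k = 584.223428… → ⌈·⌉ = 585
j=12: r + 11k = 641.080571… → ⌈·⌉ = 642
j=13: r + 12k = 697.937714… → ⌈·⌉ = 698
j=14: r + 13k = 754.794857… → ⌈·⌉ = 755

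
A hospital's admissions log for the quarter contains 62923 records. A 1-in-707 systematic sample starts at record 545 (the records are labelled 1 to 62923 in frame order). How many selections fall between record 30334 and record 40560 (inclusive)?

14

k = 707
First selection ≥ 30334: 545 + ⌈(30334−545)/707⌉·707 = 545 + 43×707 = 30946
Last selection ≤ 40560: 545 + ⌊(40560−545)/707⌋·707 = 545 + 56×707 = 40137
Count = 56 − 43 + 1 = 14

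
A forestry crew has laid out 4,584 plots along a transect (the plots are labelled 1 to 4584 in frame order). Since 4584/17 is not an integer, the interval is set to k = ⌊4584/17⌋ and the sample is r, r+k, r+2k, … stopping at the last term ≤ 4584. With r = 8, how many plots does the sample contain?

18

k = ⌊4584/17⌋ = 269
Achieved size = ⌊(4584 − 8)/269⌋ + 1 = ⌊4576/269⌋ + 1 = 17 + 1 = 18
(last selection: 8 + 17×269 = 4581 ≤ 4584; next would be 4850 > 4584)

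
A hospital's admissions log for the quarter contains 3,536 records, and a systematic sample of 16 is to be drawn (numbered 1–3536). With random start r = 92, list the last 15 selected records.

313, 534, 755, 976, 1197, 1418, 1639, 1860, 2081, 2302, 2523, 2744, 2965, 3186, 3407

k = N/n = 3536/16 = 221
2nd selection = 92 + 1×221 = 313
3rd: 313 + 221 = 534
4th: 534 + 221 = 755
5th: 755 + 221 = 976
6th: 976 + 221 = 1197
7th: 1197 + 221 = 1418
8th: 1418 + 221 = 1639
9th: 1639 + 221 = 1860
10th: 1860 + 221 = 2081
11th: 2081 + 221 = 2302
12th: 2302 + 221 = 2523
13th: 2523 + 221 = 2744
14th: 2744 + 221 = 2965
15th: 2965 + 221 = 3186
16th: 3186 + 221 = 3407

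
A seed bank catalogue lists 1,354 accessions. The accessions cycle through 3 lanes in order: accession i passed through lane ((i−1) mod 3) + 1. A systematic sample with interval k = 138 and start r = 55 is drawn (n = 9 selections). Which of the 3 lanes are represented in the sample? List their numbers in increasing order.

1

Consecutive selections differ by k = 138, so their lane numbers differ by 138 mod 3 = 0.
gcd(138, 3) = 3, so the sample visits 3/3 = 1 distinct residues mod 3.
Start 55 is lane 1; the lanes hit are 1.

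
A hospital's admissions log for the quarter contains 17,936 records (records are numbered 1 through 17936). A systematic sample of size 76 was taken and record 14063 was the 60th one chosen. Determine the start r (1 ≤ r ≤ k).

k = 17936/76 = 236
r = 14063 − (60−1)×236 = 14063 − 13924 = 139

139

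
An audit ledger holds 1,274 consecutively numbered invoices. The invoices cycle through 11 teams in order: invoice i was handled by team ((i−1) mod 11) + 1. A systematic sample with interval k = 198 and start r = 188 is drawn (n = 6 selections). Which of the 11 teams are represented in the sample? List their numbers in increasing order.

1

Consecutive selections differ by k = 198, so their team numbers differ by 198 mod 11 = 0.
gcd(198, 11) = 11, so the sample visits 11/11 = 1 distinct residues mod 11.
Start 188 is team 1; the teams hit are 1.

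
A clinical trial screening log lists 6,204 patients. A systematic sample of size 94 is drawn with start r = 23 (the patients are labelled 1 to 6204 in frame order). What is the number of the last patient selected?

k = 6204/94 = 66
94th selection = r + (94−1)·k = 23 + 93×66 = 23 + 6138 = 6161

6161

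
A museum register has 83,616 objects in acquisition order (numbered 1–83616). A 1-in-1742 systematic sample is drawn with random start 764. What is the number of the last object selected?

k = 1742
48th selection = r + (48−1)·k = 764 + 47×1742 = 764 + 81874 = 82638

82638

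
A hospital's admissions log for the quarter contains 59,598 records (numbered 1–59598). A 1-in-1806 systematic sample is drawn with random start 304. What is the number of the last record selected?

58096

k = 1806
33rd selection = r + (33−1)·k = 304 + 32×1806 = 304 + 57792 = 58096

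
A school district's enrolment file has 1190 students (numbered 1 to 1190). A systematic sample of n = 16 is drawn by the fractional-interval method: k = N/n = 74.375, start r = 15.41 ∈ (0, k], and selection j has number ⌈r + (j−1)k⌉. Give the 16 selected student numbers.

j=1: r + 0k = 15.41 → ⌈·⌉ = 16
j=2: r + 1k = 89.785 → ⌈·⌉ = 90
j=3: r + 2k = 164.16 → ⌈·⌉ = 165
j=4: r + 3k = 238.535 → ⌈·⌉ = 239
j=5: r + 4k = 312.91 → ⌈·⌉ = 313
j=6: r + 5k = 387.285 → ⌈·⌉ = 388
j=7: r + 6k = 461.66 → ⌈·⌉ = 462
j=8: r + 7k = 536.035 → ⌈·⌉ = 537
j=9: r + 8k = 610.41 → ⌈·⌉ = 611
j=10: r + 9k = 684.785 → ⌈·⌉ = 685
j=11: r + 10k = 759.16 → ⌈·⌉ = 760
j=12: r + 11k = 833.535 → ⌈·⌉ = 834
j=13: r + 12k = 907.91 → ⌈·⌉ = 908
j=14: r + 13k = 982.285 → ⌈·⌉ = 983
j=15: r + 14k = 1056.66 → ⌈·⌉ = 1057
j=16: r + 15k = 1131.035 → ⌈·⌉ = 1132

16, 90, 165, 239, 313, 388, 462, 537, 611, 685, 760, 834, 908, 983, 1057, 1132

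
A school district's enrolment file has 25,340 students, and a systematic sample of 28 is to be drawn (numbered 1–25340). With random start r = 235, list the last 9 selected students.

17430, 18335, 19240, 20145, 21050, 21955, 22860, 23765, 24670

k = N/n = 25340/28 = 905
20th selection = 235 + 19×905 = 17430
21st: 17430 + 905 = 18335
22nd: 18335 + 905 = 19240
23rd: 19240 + 905 = 20145
24th: 20145 + 905 = 21050
25th: 21050 + 905 = 21955
26th: 21955 + 905 = 22860
27th: 22860 + 905 = 23765
28th: 23765 + 905 = 24670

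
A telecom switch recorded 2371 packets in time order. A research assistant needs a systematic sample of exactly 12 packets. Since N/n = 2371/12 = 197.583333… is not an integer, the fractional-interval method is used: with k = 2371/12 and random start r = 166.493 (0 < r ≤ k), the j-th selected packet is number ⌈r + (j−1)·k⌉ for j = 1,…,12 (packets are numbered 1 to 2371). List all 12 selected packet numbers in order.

j=1: r + 0k = 166.493 → ⌈·⌉ = 167
j=2: r + 1k = 364.076333… → ⌈·⌉ = 365
j=3: r + 2k = 561.659666… → ⌈·⌉ = 562
j=4: r + 3k = 759.243 → ⌈·⌉ = 760
j=5: r + 4k = 956.826333… → ⌈·⌉ = 957
j=6: r + 5k = 1154.409666… → ⌈·⌉ = 1155
j=7: r + 6k = 1351.993 → ⌈·⌉ = 1352
j=8: r + 7k = 1549.576333… → ⌈·⌉ = 1550
j=9: r + 8k = 1747.159666… → ⌈·⌉ = 1748
j=10: r + 9k = 1944.743 → ⌈·⌉ = 1945
j=11: r + 10k = 2142.326333… → ⌈·⌉ = 2143
j=12: r + 11k = 2339.909666… → ⌈·⌉ = 2340

167, 365, 562, 760, 957, 1155, 1352, 1550, 1748, 1945, 2143, 2340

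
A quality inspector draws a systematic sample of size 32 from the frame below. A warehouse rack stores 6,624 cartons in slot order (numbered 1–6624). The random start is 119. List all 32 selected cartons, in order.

k = N/n = 6624/32 = 207
carton 1: 119
carton 2: 119 + 207 = 326
carton 3: 326 + 207 = 533
carton 4: 533 + 207 = 740
carton 5: 740 + 207 = 947
carton 6: 947 + 207 = 1154
carton 7: 1154 + 207 = 1361
carton 8: 1361 + 207 = 1568
carton 9: 1568 + 207 = 1775
carton 10: 1775 + 207 = 1982
carton 11: 1982 + 207 = 2189
carton 12: 2189 + 207 = 2396
carton 13: 2396 + 207 = 2603
carton 14: 2603 + 207 = 2810
carton 15: 2810 + 207 = 3017
carton 16: 3017 + 207 = 3224
carton 17: 3224 + 207 = 3431
carton 18: 3431 + 207 = 3638
carton 19: 3638 + 207 = 3845
carton 20: 3845 + 207 = 4052
carton 21: 4052 + 207 = 4259
carton 22: 4259 + 207 = 4466
carton 23: 4466 + 207 = 4673
carton 24: 4673 + 207 = 4880
carton 25: 4880 + 207 = 5087
carton 26: 5087 + 207 = 5294
carton 27: 5294 + 207 = 5501
carton 28: 5501 + 207 = 5708
carton 29: 5708 + 207 = 5915
carton 30: 5915 + 207 = 6122
carton 31: 6122 + 207 = 6329
carton 32: 6329 + 207 = 6536

119, 326, 533, 740, 947, 1154, 1361, 1568, 1775, 1982, 2189, 2396, 2603, 2810, 3017, 3224, 3431, 3638, 3845, 4052, 4259, 4466, 4673, 4880, 5087, 5294, 5501, 5708, 5915, 6122, 6329, 6536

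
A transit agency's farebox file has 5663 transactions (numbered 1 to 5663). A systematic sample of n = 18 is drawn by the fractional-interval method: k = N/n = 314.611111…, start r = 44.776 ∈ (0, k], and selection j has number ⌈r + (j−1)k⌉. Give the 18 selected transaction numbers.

j=1: r + 0k = 44.776 → ⌈·⌉ = 45
j=2: r + 1k = 359.387111… → ⌈·⌉ = 360
j=3: r + 2k = 673.998222… → ⌈·⌉ = 674
j=4: r + 3k = 988.609333… → ⌈·⌉ = 989
j=5: r + 4k = 1303.220444… → ⌈·⌉ = 1304
j=6: r + 5k = 1617.831555… → ⌈·⌉ = 1618
j=7: r + 6k = 1932.442666… → ⌈·⌉ = 1933
j=8: r + 7k = 2247.053777… → ⌈·⌉ = 2248
j=9: r + 8k = 2561.664888… → ⌈·⌉ = 2562
j=10: r + 9k = 2876.276 → ⌈·⌉ = 2877
j=11: r + 10k = 3190.887111… → ⌈·⌉ = 3191
j=12: r + 11k = 3505.498222… → ⌈·⌉ = 3506
j=13: r + 12k = 3820.109333… → ⌈·⌉ = 3821
j=14: r + 13k = 4134.720444… → ⌈·⌉ = 4135
j=15: r + 14k = 4449.331555… → ⌈·⌉ = 4450
j=16: r + 15k = 4763.942666… → ⌈·⌉ = 4764
j=17: r + 16k = 5078.553777… → ⌈·⌉ = 5079
j=18: r + 17k = 5393.164888… → ⌈·⌉ = 5394

45, 360, 674, 989, 1304, 1618, 1933, 2248, 2562, 2877, 3191, 3506, 3821, 4135, 4450, 4764, 5079, 5394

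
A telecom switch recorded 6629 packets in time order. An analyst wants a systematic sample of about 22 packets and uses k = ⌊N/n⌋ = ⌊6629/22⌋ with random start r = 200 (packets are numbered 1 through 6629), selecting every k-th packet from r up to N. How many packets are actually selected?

k = ⌊6629/22⌋ = 301
Achieved size = ⌊(6629 − 200)/301⌋ + 1 = ⌊6429/301⌋ + 1 = 21 + 1 = 22
(last selection: 200 + 21×301 = 6521 ≤ 6629; next would be 6822 > 6629)

22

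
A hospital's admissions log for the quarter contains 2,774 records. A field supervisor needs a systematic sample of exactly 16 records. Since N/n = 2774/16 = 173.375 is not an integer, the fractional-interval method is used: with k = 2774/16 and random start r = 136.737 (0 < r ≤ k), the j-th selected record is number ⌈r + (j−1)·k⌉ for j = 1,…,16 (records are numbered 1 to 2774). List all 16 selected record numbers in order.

137, 311, 484, 657, 831, 1004, 1177, 1351, 1524, 1698, 1871, 2044, 2218, 2391, 2564, 2738

j=1: r + 0k = 136.737 → ⌈·⌉ = 137
j=2: r + 1k = 310.112 → ⌈·⌉ = 311
j=3: r + 2k = 483.487 → ⌈·⌉ = 484
j=4: r + 3k = 656.862 → ⌈·⌉ = 657
j=5: r + 4k = 830.237 → ⌈·⌉ = 831
j=6: r + 5k = 1003.612 → ⌈·⌉ = 1004
j=7: r + 6k = 1176.987 → ⌈·⌉ = 1177
j=8: r + 7k = 1350.362 → ⌈·⌉ = 1351
j=9: r + 8k = 1523.737 → ⌈·⌉ = 1524
j=10: r + 9k = 1697.112 → ⌈·⌉ = 1698
j=11: r + 10k = 1870.487 → ⌈·⌉ = 1871
j=12: r + 11k = 2043.862 → ⌈·⌉ = 2044
j=13: r + 12k = 2217.237 → ⌈·⌉ = 2218
j=14: r + 13k = 2390.612 → ⌈·⌉ = 2391
j=15: r + 14k = 2563.987 → ⌈·⌉ = 2564
j=16: r + 15k = 2737.362 → ⌈·⌉ = 2738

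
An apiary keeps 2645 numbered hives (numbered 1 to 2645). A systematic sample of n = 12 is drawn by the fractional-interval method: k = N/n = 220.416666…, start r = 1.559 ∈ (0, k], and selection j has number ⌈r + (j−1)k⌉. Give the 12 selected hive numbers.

2, 222, 443, 663, 884, 1104, 1325, 1545, 1765, 1986, 2206, 2427

j=1: r + 0k = 1.559 → ⌈·⌉ = 2
j=2: r + 1k = 221.975666… → ⌈·⌉ = 222
j=3: r + 2k = 442.392333… → ⌈·⌉ = 443
j=4: r + 3k = 662.809 → ⌈·⌉ = 663
j=5: r + 4k = 883.225666… → ⌈·⌉ = 884
j=6: r + 5k = 1103.642333… → ⌈·⌉ = 1104
j=7: r + 6k = 1324.059 → ⌈·⌉ = 1325
j=8: r + 7k = 1544.475666… → ⌈·⌉ = 1545
j=9: r + 8k = 1764.892333… → ⌈·⌉ = 1765
j=10: r + 9k = 1985.309 → ⌈·⌉ = 1986
j=11: r + 10k = 2205.725666… → ⌈·⌉ = 2206
j=12: r + 11k = 2426.142333… → ⌈·⌉ = 2427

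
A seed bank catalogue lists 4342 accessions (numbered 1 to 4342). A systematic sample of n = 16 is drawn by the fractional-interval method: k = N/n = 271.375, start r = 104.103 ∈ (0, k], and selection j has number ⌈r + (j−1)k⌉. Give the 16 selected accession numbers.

j=1: r + 0k = 104.103 → ⌈·⌉ = 105
j=2: r + 1k = 375.478 → ⌈·⌉ = 376
j=3: r + 2k = 646.853 → ⌈·⌉ = 647
j=4: r + 3k = 918.228 → ⌈·⌉ = 919
j=5: r + 4k = 1189.603 → ⌈·⌉ = 1190
j=6: r + 5k = 1460.978 → ⌈·⌉ = 1461
j=7: r + 6k = 1732.353 → ⌈·⌉ = 1733
j=8: r + 7k = 2003.728 → ⌈·⌉ = 2004
j=9: r + 8k = 2275.103 → ⌈·⌉ = 2276
j=10: r + 9k = 2546.478 → ⌈·⌉ = 2547
j=11: r + 10k = 2817.853 → ⌈·⌉ = 2818
j=12: r + 11k = 3089.228 → ⌈·⌉ = 3090
j=13: r + 12k = 3360.603 → ⌈·⌉ = 3361
j=14: r + 13k = 3631.978 → ⌈·⌉ = 3632
j=15: r + 14k = 3903.353 → ⌈·⌉ = 3904
j=16: r + 15k = 4174.728 → ⌈·⌉ = 4175

105, 376, 647, 919, 1190, 1461, 1733, 2004, 2276, 2547, 2818, 3090, 3361, 3632, 3904, 4175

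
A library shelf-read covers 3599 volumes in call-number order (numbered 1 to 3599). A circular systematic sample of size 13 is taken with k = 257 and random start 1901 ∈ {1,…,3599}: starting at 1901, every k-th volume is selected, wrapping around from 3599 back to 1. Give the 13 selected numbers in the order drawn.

1901, 2158, 2415, 2672, 2929, 3186, 3443, 101, 358, 615, 872, 1129, 1386

Selection 1: 1901
Selection 2: 1901 + 257 = 2158
Selection 3: 2158 + 257 = 2415
Selection 4: 2415 + 257 = 2672
Selection 5: 2672 + 257 = 2929
Selection 6: 2929 + 257 = 3186
Selection 7: 3186 + 257 = 3443
Selection 8: 3443 + 257 = 3700 → 3700 − 3599 = 101
Selection 9: 101 + 257 = 358
Selection 10: 358 + 257 = 615
Selection 11: 615 + 257 = 872
Selection 12: 872 + 257 = 1129
Selection 13: 1129 + 257 = 1386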